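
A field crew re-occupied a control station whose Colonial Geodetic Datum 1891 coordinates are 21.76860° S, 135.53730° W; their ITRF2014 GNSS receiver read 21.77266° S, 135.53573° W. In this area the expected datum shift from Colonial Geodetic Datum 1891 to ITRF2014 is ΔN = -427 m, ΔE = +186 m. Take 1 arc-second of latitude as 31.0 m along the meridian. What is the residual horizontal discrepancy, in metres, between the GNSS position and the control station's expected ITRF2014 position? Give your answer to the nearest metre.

Observed coordinate differences: Δφ = -0.00406°, Δλ = +0.00157°.
Converting to metres (1° lat = 111600 m, cos φ = 0.928689): observed ΔN = -453.1 m, observed ΔE = 162.7 m.
Subtracting the expected shift leaves a residual of -453.1 − (-427) = -26.1 m north and 162.7 − (186) = -23.3 m east.
Residual distance = √((-26.1)² + (-23.3)²) = 35.0 m.

35 m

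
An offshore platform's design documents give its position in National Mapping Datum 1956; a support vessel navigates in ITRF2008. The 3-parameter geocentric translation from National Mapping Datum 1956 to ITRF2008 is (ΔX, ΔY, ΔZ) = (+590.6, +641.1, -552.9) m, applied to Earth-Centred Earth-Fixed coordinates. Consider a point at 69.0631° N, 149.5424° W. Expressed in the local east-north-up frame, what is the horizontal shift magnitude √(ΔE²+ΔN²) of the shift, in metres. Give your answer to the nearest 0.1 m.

At φ = 69.0631°, λ = -149.5424°: sin φ = 0.933975, cos φ = 0.357340, sin λ = -0.506901, cos λ = -0.862005.
ΔE = −sin λ·ΔX + cos λ·ΔY = −(-0.506901)·(590.6) + (-0.862005)·(641.1) = -253.26 m.
ΔN = −sin φ cos λ·ΔX − sin φ sin λ·ΔY + cos φ·ΔZ = −(0.933975)(-0.862005)(590.6) − (0.933975)(-0.506901)(641.1) + (0.357340)(-552.9) = 581.43 m.
Horizontal magnitude = √(ΔE² + ΔN²) = √((-253.26)² + 581.43²) = 634.19 m.

634.2 m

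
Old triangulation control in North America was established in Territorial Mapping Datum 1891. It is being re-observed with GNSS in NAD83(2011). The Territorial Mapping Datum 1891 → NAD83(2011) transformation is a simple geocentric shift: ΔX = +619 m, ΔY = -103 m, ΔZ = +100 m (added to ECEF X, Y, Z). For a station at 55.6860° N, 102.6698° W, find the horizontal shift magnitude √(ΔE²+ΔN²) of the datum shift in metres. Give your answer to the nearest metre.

At φ = 55.6860°, λ = -102.6698°: sin φ = 0.825961, cos φ = 0.563728, sin λ = -0.975650, cos λ = -0.219332.
ΔE = −sin λ·ΔX + cos λ·ΔY = −(-0.975650)·(619) + (-0.219332)·(-103) = 626.52 m.
ΔN = −sin φ cos λ·ΔX − sin φ sin λ·ΔY + cos φ·ΔZ = −(0.825961)(-0.219332)(619) − (0.825961)(-0.975650)(-103) + (0.563728)(100) = 85.51 m.
Horizontal magnitude = √(ΔE² + ΔN²) = √(626.52² + 85.51²) = 632.33 m.

632 m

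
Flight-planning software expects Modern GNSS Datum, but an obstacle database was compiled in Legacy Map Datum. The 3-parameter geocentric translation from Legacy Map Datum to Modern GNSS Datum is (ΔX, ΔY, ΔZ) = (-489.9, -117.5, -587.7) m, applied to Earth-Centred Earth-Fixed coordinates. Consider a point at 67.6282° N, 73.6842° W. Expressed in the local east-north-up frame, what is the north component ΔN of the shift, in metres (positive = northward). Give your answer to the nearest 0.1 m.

ΔN = -200.7 m

At φ = 67.6282°, λ = -73.6842°: sin φ = 0.924733, cos φ = 0.380615, sin λ = -0.959728, cos λ = 0.280931.
ΔN = −sin φ cos λ·ΔX − sin φ sin λ·ΔY + cos φ·ΔZ = −(0.924733)(0.280931)(-489.9) − (0.924733)(-0.959728)(-117.5) + (0.380615)(-587.7) = -200.70 m.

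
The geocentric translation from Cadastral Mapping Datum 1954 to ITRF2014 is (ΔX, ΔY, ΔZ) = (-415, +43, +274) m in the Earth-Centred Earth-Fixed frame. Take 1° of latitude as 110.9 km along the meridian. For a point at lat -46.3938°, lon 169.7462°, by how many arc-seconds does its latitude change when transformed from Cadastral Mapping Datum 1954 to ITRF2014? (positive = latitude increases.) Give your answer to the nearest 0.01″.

sin φ = -0.724097, cos φ = 0.689698, sin λ = 0.178009, cos λ = -0.984029.
North component: ΔN = −sin φ cos λ·ΔX − sin φ sin λ·ΔY + cos φ·ΔZ = −(-0.724097)(-0.984029)(-415) − (-0.724097)(0.178009)(43) + (0.689698)(274) = 490.22 m.
1° of latitude spans 110900 m, so Δφ = 490.22 / 110900 × 3600 = 15.913″.

Δφ = 15.91″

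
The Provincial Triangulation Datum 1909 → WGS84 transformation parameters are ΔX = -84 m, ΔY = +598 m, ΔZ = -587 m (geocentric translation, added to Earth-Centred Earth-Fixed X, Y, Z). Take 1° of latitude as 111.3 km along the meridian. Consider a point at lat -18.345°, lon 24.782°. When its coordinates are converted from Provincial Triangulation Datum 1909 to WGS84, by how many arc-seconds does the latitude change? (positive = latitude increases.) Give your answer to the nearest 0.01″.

Δφ = -16.25″

sin φ = -0.314738, cos φ = 0.949179, sin λ = 0.419167, cos λ = 0.907909.
North component: ΔN = −sin φ cos λ·ΔX − sin φ sin λ·ΔY + cos φ·ΔZ = −(-0.314738)(0.907909)(-84) − (-0.314738)(0.419167)(598) + (0.949179)(-587) = -502.28 m.
1° of latitude spans 111300 m, so Δφ = -502.28 / 111300 × 3600 = -16.246″.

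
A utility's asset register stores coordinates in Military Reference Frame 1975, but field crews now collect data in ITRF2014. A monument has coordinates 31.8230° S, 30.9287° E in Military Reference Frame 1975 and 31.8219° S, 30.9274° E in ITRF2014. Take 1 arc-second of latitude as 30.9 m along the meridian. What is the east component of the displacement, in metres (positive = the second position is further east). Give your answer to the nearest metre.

Δφ = -31.8219° − -31.8230° = +0.0011°; Δλ = 30.9274° − 30.9287° = -0.0013°.
1° of latitude = 3600 × 30.90 = 111240 m.
ΔN = Δφ × 111240 = 122.4 m; ΔE = Δλ × 111240 × cos(-31.8230°) = -0.0013 × 111240 × 0.849681 = -122.9 m.

ΔE = -123 m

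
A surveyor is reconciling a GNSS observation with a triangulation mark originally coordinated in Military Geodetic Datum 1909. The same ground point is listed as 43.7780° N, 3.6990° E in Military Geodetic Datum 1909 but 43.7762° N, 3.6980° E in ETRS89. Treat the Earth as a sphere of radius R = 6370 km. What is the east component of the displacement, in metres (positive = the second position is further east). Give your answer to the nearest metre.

Δφ = 43.7762° − 43.7780° = -0.0018°; Δλ = 3.6980° − 3.6990° = -0.0010°.
1° along a meridian = πR/180 = 111177 m.
ΔN = Δφ × 111177 = -200.1 m; ΔE = Δλ × 111177 × cos(43.7780°) = -0.0010 × 111177 × 0.722026 = -80.3 m.

ΔE = -80 m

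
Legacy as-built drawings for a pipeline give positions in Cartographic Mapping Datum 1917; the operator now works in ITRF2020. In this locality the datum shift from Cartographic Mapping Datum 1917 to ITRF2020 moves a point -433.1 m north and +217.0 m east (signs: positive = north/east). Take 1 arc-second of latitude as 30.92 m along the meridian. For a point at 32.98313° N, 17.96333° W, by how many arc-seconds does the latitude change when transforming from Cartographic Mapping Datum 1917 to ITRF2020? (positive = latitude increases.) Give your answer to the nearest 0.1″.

1″ of latitude = 30.92 m, so Δφ = -433.1 / 30.92 = -14.007″.

Δφ = -14.0″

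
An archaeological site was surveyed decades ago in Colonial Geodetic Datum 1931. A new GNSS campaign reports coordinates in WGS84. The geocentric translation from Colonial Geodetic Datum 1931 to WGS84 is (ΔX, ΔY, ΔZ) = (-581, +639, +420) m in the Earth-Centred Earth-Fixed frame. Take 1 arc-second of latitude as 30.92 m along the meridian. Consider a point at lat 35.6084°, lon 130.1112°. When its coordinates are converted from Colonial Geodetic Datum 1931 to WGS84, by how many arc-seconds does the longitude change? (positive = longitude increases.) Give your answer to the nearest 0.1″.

sin φ = 0.582242, cos φ = 0.813015, sin λ = 0.764795, cos λ = -0.644273.
East component: ΔE = −sin λ·ΔX + cos λ·ΔY = −(0.764795)(-581) + (-0.644273)(639) = 32.66 m.
1° of latitude spans 3600 × 30.92 = 111312 m; at latitude φ, 1° of longitude spans that × cos φ = 90498.4 m, so Δλ = 32.66 / 90498.4 × 3600 = 1.299″.

Δλ = 1.3″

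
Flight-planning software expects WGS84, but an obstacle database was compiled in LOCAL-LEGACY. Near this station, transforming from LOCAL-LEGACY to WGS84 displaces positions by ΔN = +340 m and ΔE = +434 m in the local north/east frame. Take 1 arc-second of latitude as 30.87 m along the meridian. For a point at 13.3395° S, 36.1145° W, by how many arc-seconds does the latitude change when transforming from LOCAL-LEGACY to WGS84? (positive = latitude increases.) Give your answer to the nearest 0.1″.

Δφ = 11.0″

1″ of latitude = 30.87 m, so Δφ = 340.0 / 30.87 = 11.014″.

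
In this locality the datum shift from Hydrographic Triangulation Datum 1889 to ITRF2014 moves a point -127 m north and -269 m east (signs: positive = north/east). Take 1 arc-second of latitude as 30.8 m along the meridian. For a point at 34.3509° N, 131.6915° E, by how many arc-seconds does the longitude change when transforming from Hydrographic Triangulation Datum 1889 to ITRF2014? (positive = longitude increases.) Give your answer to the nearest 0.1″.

Δλ = -10.6″

At latitude 34.3509°, cos φ = 0.825597.
1″ of longitude at this latitude = 30.80 × cos φ = 25.4284 m, so Δλ = -269.0 / 25.4284 = -10.579″.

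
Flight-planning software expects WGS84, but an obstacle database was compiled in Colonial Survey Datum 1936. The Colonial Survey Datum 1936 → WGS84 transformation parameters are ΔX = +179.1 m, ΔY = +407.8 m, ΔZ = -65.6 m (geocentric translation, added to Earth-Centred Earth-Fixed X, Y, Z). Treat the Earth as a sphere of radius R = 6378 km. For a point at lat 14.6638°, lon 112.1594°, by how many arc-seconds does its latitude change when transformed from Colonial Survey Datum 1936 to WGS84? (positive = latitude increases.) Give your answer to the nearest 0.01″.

sin φ = 0.253147, cos φ = 0.967428, sin λ = 0.926138, cos λ = -0.377185.
North component: ΔN = −sin φ cos λ·ΔX − sin φ sin λ·ΔY + cos φ·ΔZ = −(0.253147)(-0.377185)(179.1) − (0.253147)(0.926138)(407.8) + (0.967428)(-65.6) = -141.97 m.
1° of latitude spans πR/180 = 111317 m, so Δφ = -141.97 / 111317 × 3600 = -4.591″.

Δφ = -4.59″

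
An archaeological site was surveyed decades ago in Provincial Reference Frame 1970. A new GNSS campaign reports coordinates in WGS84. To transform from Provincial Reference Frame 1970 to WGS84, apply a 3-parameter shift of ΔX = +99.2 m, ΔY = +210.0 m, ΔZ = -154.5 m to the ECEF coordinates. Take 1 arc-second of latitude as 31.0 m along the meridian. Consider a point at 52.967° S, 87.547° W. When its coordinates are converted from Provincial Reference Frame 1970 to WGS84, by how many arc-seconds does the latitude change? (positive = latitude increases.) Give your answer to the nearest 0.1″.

Δφ = -8.3″

sin φ = -0.798289, cos φ = 0.602275, sin λ = -0.999084, cos λ = 0.042800.
North component: ΔN = −sin φ cos λ·ΔX − sin φ sin λ·ΔY + cos φ·ΔZ = −(-0.798289)(0.042800)(99.2) − (-0.798289)(-0.999084)(210.0) + (0.602275)(-154.5) = -257.15 m.
1° of latitude spans 3600 × 31.00 = 111600 m, so Δφ = -257.15 / 111600 × 3600 = -8.295″.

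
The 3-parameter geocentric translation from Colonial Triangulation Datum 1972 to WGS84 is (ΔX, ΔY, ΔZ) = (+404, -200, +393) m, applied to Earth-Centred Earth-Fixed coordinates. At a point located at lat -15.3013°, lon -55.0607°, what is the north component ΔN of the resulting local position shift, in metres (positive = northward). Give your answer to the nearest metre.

ΔN = 483 m

The local north axis is (−sin φ cos λ, −sin φ sin λ, cos φ), giving ΔN = 61.058 + 43.266 + 379.069 = 483.39 m.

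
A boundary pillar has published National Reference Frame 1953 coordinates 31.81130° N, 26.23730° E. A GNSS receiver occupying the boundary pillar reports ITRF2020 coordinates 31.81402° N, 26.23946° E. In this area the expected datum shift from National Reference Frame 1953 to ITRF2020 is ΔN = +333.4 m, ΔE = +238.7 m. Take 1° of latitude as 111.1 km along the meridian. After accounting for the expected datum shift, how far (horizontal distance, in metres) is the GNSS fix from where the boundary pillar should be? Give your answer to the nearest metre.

Observed coordinate differences: Δφ = +0.00272°, Δλ = +0.00216°.
Converting to metres (1° lat = 111100 m, cos φ = 0.849789): observed ΔN = 302.2 m, observed ΔE = 203.9 m.
Subtracting the expected shift leaves a residual of 302.2 − (333.4) = -31.2 m north and 203.9 − (238.7) = -34.8 m east.
Residual distance = √((-31.2)² + (-34.8)²) = 46.7 m.

47 m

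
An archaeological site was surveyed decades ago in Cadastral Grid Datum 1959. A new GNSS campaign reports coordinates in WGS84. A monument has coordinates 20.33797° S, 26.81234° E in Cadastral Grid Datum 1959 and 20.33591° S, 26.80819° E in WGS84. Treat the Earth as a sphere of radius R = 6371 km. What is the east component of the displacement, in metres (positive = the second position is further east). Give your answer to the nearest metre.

ΔE = -433 m

Δφ = -20.33591° − -20.33797° = +0.00206°; Δλ = 26.80819° − 26.81234° = -0.00415°.
1° along a meridian = πR/180 = 111195 m.
ΔN = Δφ × 111195 = 229.1 m; ΔE = Δλ × 111195 × cos(-20.33797°) = -0.00415 × 111195 × 0.937659 = -432.7 m.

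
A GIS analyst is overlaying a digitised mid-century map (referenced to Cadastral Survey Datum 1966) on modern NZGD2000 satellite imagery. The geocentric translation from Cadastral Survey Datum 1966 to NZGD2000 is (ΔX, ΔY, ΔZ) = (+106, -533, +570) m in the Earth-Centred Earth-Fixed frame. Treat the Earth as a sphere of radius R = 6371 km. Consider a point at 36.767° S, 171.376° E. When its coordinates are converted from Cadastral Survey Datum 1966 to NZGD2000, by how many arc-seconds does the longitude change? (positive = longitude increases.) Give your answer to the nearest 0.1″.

Δλ = 20.7″

sin φ = -0.598562, cos φ = 0.801076, sin λ = 0.149949, cos λ = -0.988694.
East component: ΔE = −sin λ·ΔX + cos λ·ΔY = −(0.149949)(106) + (-0.988694)(-533) = 511.08 m.
1° of latitude spans πR/180 = 111195 m; at latitude φ, 1° of longitude spans that × cos φ = 89075.6 m, so Δλ = 511.08 / 89075.6 × 3600 = 20.655″.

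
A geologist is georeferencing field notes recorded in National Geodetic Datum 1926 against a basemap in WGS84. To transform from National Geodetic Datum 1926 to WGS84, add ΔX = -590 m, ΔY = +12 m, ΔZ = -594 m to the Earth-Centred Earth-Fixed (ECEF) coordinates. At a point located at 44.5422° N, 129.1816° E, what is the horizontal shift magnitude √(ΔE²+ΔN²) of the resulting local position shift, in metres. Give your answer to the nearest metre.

825 m

At φ = 44.5422°, λ = 129.1816°: sin φ = 0.701434, cos φ = 0.712734, sin λ = 0.775147, cos λ = -0.631780.
ΔE = −sin λ·ΔX + cos λ·ΔY = −(0.775147)·(-590) + (-0.631780)·(12) = 449.76 m.
ΔN = −sin φ cos λ·ΔX − sin φ sin λ·ΔY + cos φ·ΔZ = −(0.701434)(-0.631780)(-590) − (0.701434)(0.775147)(12) + (0.712734)(-594) = -691.35 m.
Horizontal magnitude = √(ΔE² + ΔN²) = √(449.76² + (-691.35)²) = 824.77 m.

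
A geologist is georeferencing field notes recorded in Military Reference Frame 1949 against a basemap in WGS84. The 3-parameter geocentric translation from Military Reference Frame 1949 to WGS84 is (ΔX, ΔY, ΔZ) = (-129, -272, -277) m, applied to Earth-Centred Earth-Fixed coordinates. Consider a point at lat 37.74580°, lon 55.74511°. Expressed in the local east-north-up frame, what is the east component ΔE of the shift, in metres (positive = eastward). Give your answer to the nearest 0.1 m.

ΔE = -46.5 m

At φ = 37.74580°, λ = 55.74511°: sin φ = 0.612159, cos φ = 0.790734, sin λ = 0.826542, cos λ = 0.562875.
ΔE = −sin λ·ΔX + cos λ·ΔY = −(0.826542)·(-129) + (0.562875)·(-272) = -46.48 m.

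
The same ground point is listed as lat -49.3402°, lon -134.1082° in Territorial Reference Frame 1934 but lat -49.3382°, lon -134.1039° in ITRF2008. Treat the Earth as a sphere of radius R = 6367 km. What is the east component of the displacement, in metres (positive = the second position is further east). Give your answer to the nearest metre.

Δφ = -49.3382° − -49.3402° = +0.0020°; Δλ = -134.1039° − -134.1082° = +0.0043°.
1° along a meridian = πR/180 = 111125 m.
ΔN = Δφ × 111125 = 222.3 m; ΔE = Δλ × 111125 × cos(-49.3402°) = +0.0043 × 111125 × 0.651566 = 311.3 m.

ΔE = 311 m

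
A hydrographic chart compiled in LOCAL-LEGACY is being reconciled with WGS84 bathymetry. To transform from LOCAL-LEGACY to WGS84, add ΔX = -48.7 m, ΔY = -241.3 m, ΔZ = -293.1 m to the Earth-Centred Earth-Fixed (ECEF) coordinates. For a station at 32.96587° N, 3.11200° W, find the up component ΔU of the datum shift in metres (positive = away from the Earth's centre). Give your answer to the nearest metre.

At φ = 32.96587°, λ = -3.11200°: sin φ = 0.544139, cos φ = 0.838995, sin λ = -0.054288, cos λ = 0.998525.
ΔU = cos φ cos λ·ΔX + cos φ sin λ·ΔY + sin φ·ΔZ = (0.838995)(0.998525)(-48.7) + (0.838995)(-0.054288)(-241.3) + (0.544139)(-293.1) = -189.30 m.

ΔU = -189 m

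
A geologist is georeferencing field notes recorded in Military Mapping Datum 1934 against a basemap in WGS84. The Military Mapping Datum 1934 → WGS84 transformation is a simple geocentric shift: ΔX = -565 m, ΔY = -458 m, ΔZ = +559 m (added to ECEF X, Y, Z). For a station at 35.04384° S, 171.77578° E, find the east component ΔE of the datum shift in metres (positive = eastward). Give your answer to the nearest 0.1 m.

At φ = -35.04384°, λ = 171.77578°: sin φ = -0.574203, cos φ = 0.818713, sin λ = 0.143047, cos λ = -0.989716.
ΔE = −sin λ·ΔX + cos λ·ΔY = −(0.143047)·(-565) + (-0.989716)·(-458) = 534.11 m.

ΔE = 534.1 m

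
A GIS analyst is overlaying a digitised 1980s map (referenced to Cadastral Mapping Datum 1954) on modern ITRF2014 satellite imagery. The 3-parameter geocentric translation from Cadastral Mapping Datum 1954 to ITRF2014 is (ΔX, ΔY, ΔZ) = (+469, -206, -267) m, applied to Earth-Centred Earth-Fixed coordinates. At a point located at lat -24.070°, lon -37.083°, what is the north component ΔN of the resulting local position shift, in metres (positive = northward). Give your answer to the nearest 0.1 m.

At φ = -24.070°, λ = -37.083°: sin φ = -0.407852, cos φ = 0.913048, sin λ = -0.602971, cos λ = 0.797763.
ΔN = −sin φ cos λ·ΔX − sin φ sin λ·ΔY + cos φ·ΔZ = −(-0.407852)(0.797763)(469) − (-0.407852)(-0.602971)(-206) + (0.913048)(-267) = -40.53 m.

ΔN = -40.5 m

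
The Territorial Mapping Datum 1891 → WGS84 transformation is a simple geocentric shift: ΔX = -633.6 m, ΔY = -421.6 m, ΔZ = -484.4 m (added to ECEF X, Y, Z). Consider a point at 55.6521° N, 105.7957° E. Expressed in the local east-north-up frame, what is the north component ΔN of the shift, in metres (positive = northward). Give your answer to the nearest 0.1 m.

At φ = 55.6521°, λ = 105.7957°: sin φ = 0.825627, cos φ = 0.564216, sin λ = 0.962238, cos λ = -0.272208.
ΔN = −sin φ cos λ·ΔX − sin φ sin λ·ΔY + cos φ·ΔZ = −(0.825627)(-0.272208)(-633.6) − (0.825627)(0.962238)(-421.6) + (0.564216)(-484.4) = -80.76 m.

ΔN = -80.8 m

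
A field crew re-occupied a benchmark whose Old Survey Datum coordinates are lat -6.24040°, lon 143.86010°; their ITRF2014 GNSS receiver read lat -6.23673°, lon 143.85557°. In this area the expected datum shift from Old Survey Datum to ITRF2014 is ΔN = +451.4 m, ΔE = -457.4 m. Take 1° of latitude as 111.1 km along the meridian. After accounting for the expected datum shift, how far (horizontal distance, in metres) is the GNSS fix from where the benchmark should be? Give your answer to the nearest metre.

Observed coordinate differences: Δφ = +0.00367°, Δλ = -0.00453°.
Converting to metres (1° lat = 111100 m, cos φ = 0.994075): observed ΔN = 407.7 m, observed ΔE = -500.3 m.
Subtracting the expected shift leaves a residual of 407.7 − (451.4) = -43.7 m north and -500.3 − (-457.4) = -42.9 m east.
Residual distance = √((-43.7)² + (-42.9)²) = 61.2 m.

61 m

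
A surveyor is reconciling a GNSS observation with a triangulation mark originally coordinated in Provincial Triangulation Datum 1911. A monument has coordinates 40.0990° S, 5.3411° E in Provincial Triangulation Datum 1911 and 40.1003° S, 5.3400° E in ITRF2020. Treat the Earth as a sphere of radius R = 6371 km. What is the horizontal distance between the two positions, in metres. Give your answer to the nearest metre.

172 m

Δφ = -40.1003° − -40.0990° = -0.0013°; Δλ = 5.3400° − 5.3411° = -0.0011°.
1° along a meridian = πR/180 = 111195 m.
ΔN = Δφ × 111195 = -144.6 m; ΔE = Δλ × 111195 × cos(-40.0990°) = -0.0011 × 111195 × 0.764933 = -93.6 m.
Distance = √(ΔE² + ΔN²) = √((-93.6)² + (-144.6)²) = 172.2 m.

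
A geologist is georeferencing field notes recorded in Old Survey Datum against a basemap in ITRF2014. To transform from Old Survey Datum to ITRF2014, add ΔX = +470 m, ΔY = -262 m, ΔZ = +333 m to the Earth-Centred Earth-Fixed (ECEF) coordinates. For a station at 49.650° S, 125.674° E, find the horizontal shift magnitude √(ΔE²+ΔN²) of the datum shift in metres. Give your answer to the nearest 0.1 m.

276.8 m

The local east axis at (φ, λ) is (−sin λ, cos λ, 0), so ΔE = −sin(125.674°)·470 + cos(125.674°)·(-262) = -229.01 m.
The local north axis is (−sin φ cos λ, −sin φ sin λ, cos φ), giving ΔN = -208.886 − 162.203 + 215.603 = -155.49 m.
Horizontal magnitude = √(ΔE² + ΔN²) = √((-229.01)² + (-155.49)²) = 276.81 m.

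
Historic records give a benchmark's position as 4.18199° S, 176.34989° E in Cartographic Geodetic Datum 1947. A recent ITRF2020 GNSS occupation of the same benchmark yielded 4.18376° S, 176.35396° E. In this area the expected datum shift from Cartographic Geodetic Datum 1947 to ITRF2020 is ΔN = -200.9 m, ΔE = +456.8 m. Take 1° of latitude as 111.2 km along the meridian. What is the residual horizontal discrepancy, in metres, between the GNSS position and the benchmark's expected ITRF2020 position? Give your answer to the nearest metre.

Observed coordinate differences: Δφ = -0.00177°, Δλ = +0.00407°.
Converting to metres (1° lat = 111200 m, cos φ = 0.997337): observed ΔN = -196.8 m, observed ΔE = 451.4 m.
Subtracting the expected shift leaves a residual of -196.8 − (-200.9) = 4.1 m north and 451.4 − (456.8) = -5.4 m east.
Residual distance = √(4.1² + (-5.4)²) = 6.8 m.

7 m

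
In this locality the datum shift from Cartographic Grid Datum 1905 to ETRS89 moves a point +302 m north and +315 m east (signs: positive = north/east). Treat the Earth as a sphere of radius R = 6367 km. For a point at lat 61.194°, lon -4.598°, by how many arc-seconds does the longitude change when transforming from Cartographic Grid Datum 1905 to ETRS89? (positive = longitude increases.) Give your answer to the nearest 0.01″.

Δλ = 21.18″

At latitude 61.194°, cos φ = 0.481845.
One radian of longitude at latitude φ spans R cos φ, so Δλ = ΔE / (R cos φ) = 315.0 / (6367000 × 0.481845) = 1.0268e-04 rad = 21.178″.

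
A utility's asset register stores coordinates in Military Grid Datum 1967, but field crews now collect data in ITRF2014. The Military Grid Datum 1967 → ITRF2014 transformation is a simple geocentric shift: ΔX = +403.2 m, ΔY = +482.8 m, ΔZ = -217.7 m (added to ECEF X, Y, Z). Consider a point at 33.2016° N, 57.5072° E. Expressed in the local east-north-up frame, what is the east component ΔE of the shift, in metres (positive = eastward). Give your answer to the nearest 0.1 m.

At φ = 33.2016°, λ = 57.5072°: sin φ = 0.547587, cos φ = 0.836749, sin λ = 0.843459, cos λ = 0.537194.
ΔE = −sin λ·ΔX + cos λ·ΔY = −(0.843459)·(403.2) + (0.537194)·(482.8) = -80.73 m.

ΔE = -80.7 m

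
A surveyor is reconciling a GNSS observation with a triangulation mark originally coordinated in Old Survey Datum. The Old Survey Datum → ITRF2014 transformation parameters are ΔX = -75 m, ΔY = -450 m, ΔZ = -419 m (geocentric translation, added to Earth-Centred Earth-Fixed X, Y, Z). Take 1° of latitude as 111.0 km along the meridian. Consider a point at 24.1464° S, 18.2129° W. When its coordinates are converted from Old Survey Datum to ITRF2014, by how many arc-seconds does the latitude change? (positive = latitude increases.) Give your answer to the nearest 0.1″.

sin φ = -0.409070, cos φ = 0.912503, sin λ = -0.312549, cos λ = 0.949902.
North component: ΔN = −sin φ cos λ·ΔX − sin φ sin λ·ΔY + cos φ·ΔZ = −(-0.409070)(0.949902)(-75) − (-0.409070)(-0.312549)(-450) + (0.912503)(-419) = -353.95 m.
1° of latitude spans 111000 m, so Δφ = -353.95 / 111000 × 3600 = -11.479″.

Δφ = -11.5″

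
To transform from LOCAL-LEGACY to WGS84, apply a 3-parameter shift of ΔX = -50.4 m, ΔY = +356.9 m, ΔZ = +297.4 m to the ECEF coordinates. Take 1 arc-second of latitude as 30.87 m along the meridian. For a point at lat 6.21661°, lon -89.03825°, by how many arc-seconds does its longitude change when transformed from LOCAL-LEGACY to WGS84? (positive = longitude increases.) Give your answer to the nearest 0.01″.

sin φ = 0.108288, cos φ = 0.994120, sin λ = -0.999859, cos λ = 0.016785.
East component: ΔE = −sin λ·ΔX + cos λ·ΔY = −(-0.999859)(-50.4) + (0.016785)(356.9) = -44.40 m.
1° of latitude spans 3600 × 30.87 = 111132 m; at latitude φ, 1° of longitude spans that × cos φ = 110478.5 m, so Δλ = -44.40 / 110478.5 × 3600 = -1.447″.

Δλ = -1.45″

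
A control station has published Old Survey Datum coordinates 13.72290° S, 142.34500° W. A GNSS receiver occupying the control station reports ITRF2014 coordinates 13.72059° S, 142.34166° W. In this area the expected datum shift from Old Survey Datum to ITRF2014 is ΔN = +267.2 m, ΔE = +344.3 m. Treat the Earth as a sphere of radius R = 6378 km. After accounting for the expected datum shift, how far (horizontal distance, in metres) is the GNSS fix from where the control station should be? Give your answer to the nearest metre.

Observed coordinate differences: Δφ = +0.00231°, Δλ = +0.00334°.
Converting to metres (1° lat = 111317 m, cos φ = 0.971454): observed ΔN = 257.1 m, observed ΔE = 361.2 m.
Subtracting the expected shift leaves a residual of 257.1 − (267.2) = -10.1 m north and 361.2 − (344.3) = 16.9 m east.
Residual distance = √((-10.1)² + 16.9²) = 19.7 m.

20 m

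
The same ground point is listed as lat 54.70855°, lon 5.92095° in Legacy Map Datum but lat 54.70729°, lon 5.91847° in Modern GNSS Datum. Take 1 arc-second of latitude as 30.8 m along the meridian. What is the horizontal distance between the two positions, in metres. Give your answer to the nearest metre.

Δφ = 54.70729° − 54.70855° = -0.00126°; Δλ = 5.91847° − 5.92095° = -0.00248°.
1° of latitude = 3600 × 30.80 = 110880 m.
ΔN = Δφ × 110880 = -139.7 m; ΔE = Δλ × 110880 × cos(54.70855°) = -0.00248 × 110880 × 0.577736 = -158.9 m.
Distance = √(ΔE² + ΔN²) = √((-158.9)² + (-139.7)²) = 211.6 m.

212 m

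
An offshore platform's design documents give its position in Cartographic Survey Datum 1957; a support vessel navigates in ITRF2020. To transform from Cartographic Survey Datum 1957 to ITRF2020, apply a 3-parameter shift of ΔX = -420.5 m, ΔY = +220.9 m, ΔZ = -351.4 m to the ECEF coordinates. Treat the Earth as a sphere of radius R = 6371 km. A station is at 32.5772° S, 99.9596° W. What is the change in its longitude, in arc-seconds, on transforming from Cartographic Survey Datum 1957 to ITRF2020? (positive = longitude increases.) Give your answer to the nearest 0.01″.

sin φ = -0.538436, cos φ = 0.842667, sin λ = -0.984930, cos λ = -0.172954.
East component: ΔE = −sin λ·ΔX + cos λ·ΔY = −(-0.984930)(-420.5) + (-0.172954)(220.9) = -452.37 m.
1° of latitude spans πR/180 = 111195 m; at latitude φ, 1° of longitude spans that × cos φ = 93700.3 m, so Δλ = -452.37 / 93700.3 × 3600 = -17.380″.

Δλ = -17.38″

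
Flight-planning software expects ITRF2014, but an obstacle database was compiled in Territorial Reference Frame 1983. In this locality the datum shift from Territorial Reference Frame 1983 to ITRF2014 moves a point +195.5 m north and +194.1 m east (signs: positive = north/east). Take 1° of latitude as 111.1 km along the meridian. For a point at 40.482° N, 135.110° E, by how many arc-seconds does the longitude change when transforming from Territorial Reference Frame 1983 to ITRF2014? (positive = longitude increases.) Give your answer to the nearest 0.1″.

At latitude 40.482°, cos φ = 0.760610.
1° of longitude at this latitude = 111.1 × cos φ = 84.50 km, so Δλ = 194.1 / 84503.8 = 0.0022969° = 8.269″.

Δλ = 8.3″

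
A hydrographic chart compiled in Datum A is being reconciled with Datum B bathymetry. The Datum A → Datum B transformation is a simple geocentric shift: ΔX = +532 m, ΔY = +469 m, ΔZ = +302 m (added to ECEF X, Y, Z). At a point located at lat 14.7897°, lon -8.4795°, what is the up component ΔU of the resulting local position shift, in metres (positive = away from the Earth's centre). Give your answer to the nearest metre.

ΔU = 519 m

At φ = 14.7897°, λ = -8.4795°: sin φ = 0.255272, cos φ = 0.966869, sin λ = -0.147456, cos λ = 0.989069.
ΔU = cos φ cos λ·ΔX + cos φ sin λ·ΔY + sin φ·ΔZ = (0.966869)(0.989069)(532) + (0.966869)(-0.147456)(469) + (0.255272)(302) = 518.98 m.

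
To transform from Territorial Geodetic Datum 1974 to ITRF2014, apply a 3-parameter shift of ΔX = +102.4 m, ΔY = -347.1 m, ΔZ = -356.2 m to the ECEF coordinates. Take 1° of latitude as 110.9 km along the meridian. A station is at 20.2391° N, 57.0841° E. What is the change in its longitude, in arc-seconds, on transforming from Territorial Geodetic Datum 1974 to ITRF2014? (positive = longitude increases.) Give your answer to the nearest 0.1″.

sin φ = 0.345939, cos φ = 0.938257, sin λ = 0.839469, cos λ = 0.543407.
East component: ΔE = −sin λ·ΔX + cos λ·ΔY = −(0.839469)(102.4) + (0.543407)(-347.1) = -274.58 m.
1° of latitude spans 110900 m; at latitude φ, 1° of longitude spans that × cos φ = 104052.7 m, so Δλ = -274.58 / 104052.7 × 3600 = -9.500″.

Δλ = -9.5″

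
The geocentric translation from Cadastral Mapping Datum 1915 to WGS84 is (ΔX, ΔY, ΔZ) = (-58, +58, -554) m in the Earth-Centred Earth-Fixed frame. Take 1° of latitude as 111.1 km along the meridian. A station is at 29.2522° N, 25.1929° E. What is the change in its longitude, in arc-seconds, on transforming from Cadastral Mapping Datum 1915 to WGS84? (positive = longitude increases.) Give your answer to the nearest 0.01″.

Δλ = 2.87″

sin φ = 0.488655, cos φ = 0.872477, sin λ = 0.425667, cos λ = 0.904880.
East component: ΔE = −sin λ·ΔX + cos λ·ΔY = −(0.425667)(-58) + (0.904880)(58) = 77.17 m.
1° of latitude spans 111100 m; at latitude φ, 1° of longitude spans that × cos φ = 96932.2 m, so Δλ = 77.17 / 96932.2 × 3600 = 2.866″.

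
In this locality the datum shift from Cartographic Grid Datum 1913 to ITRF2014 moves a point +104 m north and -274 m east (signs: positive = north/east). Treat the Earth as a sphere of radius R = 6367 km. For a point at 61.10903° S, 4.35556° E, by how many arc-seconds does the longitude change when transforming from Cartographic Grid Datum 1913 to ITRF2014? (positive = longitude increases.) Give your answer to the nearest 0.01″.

At latitude -61.10903°, cos φ = 0.483144.
One radian of longitude at latitude φ spans R cos φ, so Δλ = ΔE / (R cos φ) = -274.0 / (6367000 × 0.483144) = -8.9071e-05 rad = -18.372″.

Δλ = -18.37″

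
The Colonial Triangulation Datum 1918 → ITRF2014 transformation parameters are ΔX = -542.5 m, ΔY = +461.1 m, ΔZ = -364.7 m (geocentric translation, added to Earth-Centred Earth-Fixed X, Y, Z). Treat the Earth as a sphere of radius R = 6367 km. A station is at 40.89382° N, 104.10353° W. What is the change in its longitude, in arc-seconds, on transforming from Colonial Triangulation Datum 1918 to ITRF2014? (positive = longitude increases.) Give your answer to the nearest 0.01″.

sin φ = 0.654659, cos φ = 0.755924, sin λ = -0.969857, cos λ = -0.243675.
East component: ΔE = −sin λ·ΔX + cos λ·ΔY = −(-0.969857)(-542.5) + (-0.243675)(461.1) = -638.51 m.
1° of latitude spans πR/180 = 111125 m; at latitude φ, 1° of longitude spans that × cos φ = 84002.1 m, so Δλ = -638.51 / 84002.1 × 3600 = -27.364″.

Δλ = -27.36″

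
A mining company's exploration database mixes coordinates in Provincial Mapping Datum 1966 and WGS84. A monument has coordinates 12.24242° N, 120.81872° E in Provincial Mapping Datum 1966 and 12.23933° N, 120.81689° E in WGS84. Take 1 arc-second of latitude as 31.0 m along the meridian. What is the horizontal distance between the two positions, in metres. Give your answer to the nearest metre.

398 m

Δφ = 12.23933° − 12.24242° = -0.00309°; Δλ = 120.81689° − 120.81872° = -0.00183°.
1° of latitude = 3600 × 31.00 = 111600 m.
ΔN = Δφ × 111600 = -344.8 m; ΔE = Δλ × 111600 × cos(12.24242°) = -0.00183 × 111600 × 0.977259 = -199.6 m.
Distance = √(ΔE² + ΔN²) = √((-199.6)² + (-344.8)²) = 398.4 m.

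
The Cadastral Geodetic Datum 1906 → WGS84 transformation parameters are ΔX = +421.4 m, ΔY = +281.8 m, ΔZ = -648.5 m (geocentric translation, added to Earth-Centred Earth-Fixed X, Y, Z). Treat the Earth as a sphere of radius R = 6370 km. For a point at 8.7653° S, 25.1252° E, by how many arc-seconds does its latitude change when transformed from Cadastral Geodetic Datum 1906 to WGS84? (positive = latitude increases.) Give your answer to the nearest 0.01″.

sin φ = -0.152387, cos φ = 0.988321, sin λ = 0.424598, cos λ = 0.905382.
North component: ΔN = −sin φ cos λ·ΔX − sin φ sin λ·ΔY + cos φ·ΔZ = −(-0.152387)(0.905382)(421.4) − (-0.152387)(0.424598)(281.8) + (0.988321)(-648.5) = -564.55 m.
1° of latitude spans πR/180 = 111177 m, so Δφ = -564.55 / 111177 × 3600 = -18.281″.

Δφ = -18.28″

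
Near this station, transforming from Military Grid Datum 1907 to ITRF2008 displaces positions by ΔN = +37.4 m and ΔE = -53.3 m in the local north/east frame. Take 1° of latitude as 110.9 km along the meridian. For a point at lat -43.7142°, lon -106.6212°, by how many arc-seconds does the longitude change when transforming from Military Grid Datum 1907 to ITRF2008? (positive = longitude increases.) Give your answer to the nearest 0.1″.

At latitude -43.7142°, cos φ = 0.722796.
1° of longitude at this latitude = 110.9 × cos φ = 80.16 km, so Δλ = -53.3 / 80158.1 = -0.0006649° = -2.394″.

Δλ = -2.4″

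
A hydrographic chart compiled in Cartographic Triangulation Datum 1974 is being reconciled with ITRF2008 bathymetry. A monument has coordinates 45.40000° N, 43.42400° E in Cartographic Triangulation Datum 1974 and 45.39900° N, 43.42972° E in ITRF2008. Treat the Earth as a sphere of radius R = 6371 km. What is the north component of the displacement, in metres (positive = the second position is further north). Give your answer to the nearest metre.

Δφ = 45.39900° − 45.40000° = -0.00100°; Δλ = 43.42972° − 43.42400° = +0.00572°.
1° along a meridian = πR/180 = 111195 m.
ΔN = Δφ × 111195 = -111.2 m; ΔE = Δλ × 111195 × cos(45.40000°) = +0.00572 × 111195 × 0.702153 = 446.6 m.

ΔN = -111 m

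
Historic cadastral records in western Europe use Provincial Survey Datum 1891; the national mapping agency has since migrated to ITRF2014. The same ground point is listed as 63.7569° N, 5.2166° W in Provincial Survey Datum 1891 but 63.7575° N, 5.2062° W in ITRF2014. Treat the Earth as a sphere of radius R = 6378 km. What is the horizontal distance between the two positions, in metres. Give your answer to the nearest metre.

Δφ = 63.7575° − 63.7569° = +0.0006°; Δλ = -5.2062° − -5.2166° = +0.0104°.
1° along a meridian = πR/180 = 111317 m.
ΔN = Δφ × 111317 = 66.8 m; ΔE = Δλ × 111317 × cos(63.7569°) = +0.0104 × 111317 × 0.442181 = 511.9 m.
Distance = √(ΔE² + ΔN²) = √(511.9² + 66.8²) = 516.3 m.

516 m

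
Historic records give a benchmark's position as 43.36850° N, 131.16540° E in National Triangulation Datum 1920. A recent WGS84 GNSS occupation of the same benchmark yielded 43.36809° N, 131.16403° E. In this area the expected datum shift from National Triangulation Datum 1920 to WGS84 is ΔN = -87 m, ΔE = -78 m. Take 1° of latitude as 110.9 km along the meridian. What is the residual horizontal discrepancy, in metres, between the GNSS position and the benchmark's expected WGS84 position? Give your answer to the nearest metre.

53 m

Observed coordinate differences: Δφ = -0.00041°, Δλ = -0.00137°.
Converting to metres (1° lat = 110900 m, cos φ = 0.726952): observed ΔN = -45.5 m, observed ΔE = -110.4 m.
Subtracting the expected shift leaves a residual of -45.5 − (-87) = 41.5 m north and -110.4 − (-78) = -32.4 m east.
Residual distance = √(41.5² + (-32.4)²) = 52.7 m.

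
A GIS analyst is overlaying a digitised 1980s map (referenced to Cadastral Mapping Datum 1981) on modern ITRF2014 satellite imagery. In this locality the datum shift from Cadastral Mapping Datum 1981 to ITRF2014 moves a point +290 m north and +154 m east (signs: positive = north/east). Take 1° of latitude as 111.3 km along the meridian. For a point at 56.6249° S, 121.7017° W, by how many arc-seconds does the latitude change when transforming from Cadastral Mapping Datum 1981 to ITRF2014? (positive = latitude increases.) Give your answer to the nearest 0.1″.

1° of latitude = 111.3 km, so Δφ = 290.0 / 111300 = 0.0026056° = 9.380″.

Δφ = 9.4″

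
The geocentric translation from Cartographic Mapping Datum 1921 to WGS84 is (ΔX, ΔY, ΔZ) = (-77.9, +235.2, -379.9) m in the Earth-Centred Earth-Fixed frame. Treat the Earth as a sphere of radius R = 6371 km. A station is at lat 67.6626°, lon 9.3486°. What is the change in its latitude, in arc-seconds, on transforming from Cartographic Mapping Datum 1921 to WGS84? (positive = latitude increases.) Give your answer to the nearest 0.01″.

Δφ = -3.52″

sin φ = 0.924962, cos φ = 0.380060, sin λ = 0.162441, cos λ = 0.986718.
North component: ΔN = −sin φ cos λ·ΔX − sin φ sin λ·ΔY + cos φ·ΔZ = −(0.924962)(0.986718)(-77.9) − (0.924962)(0.162441)(235.2) + (0.380060)(-379.9) = -108.63 m.
1° of latitude spans πR/180 = 111195 m, so Δφ = -108.63 / 111195 × 3600 = -3.517″.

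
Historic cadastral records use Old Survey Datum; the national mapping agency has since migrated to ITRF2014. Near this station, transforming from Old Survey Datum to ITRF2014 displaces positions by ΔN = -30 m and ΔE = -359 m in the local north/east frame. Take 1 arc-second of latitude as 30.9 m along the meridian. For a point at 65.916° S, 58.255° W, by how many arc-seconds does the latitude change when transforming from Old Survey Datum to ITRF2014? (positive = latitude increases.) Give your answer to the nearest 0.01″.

Δφ = -0.97″

1″ of latitude = 30.90 m, so Δφ = -30.0 / 30.90 = -0.971″.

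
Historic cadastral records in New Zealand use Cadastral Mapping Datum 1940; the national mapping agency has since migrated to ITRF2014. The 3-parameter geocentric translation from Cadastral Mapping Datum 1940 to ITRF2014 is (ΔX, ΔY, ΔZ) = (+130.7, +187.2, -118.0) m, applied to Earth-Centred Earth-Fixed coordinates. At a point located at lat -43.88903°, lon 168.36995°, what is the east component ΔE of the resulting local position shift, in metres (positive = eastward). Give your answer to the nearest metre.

ΔE = -210 m

The local east axis at (φ, λ) is (−sin λ, cos λ, 0), so ΔE = −sin(168.36995°)·130.7 + cos(168.36995°)·187.2 = -209.70 m.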